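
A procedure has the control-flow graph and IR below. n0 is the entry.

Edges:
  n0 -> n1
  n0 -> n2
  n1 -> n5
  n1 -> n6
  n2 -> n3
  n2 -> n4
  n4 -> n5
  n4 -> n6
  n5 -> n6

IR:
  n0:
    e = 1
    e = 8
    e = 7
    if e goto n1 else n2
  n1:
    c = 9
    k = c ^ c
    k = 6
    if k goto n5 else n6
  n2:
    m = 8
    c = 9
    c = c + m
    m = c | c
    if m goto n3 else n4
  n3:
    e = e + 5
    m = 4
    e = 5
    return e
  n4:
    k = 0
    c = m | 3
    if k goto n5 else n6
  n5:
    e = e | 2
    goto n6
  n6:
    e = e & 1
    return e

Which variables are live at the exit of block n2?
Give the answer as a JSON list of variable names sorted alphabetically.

def/use:
  n0 def {e} use ∅
  n1 def {c,k} use ∅
  n2 def {c,m} use ∅
  n3 def {e,m} use {e}
  n4 def {c,k} use {m}
  n5 def {e} use {e}
  n6 def {e} use {e}

Live sets:
  n0: in=∅ out={e}
  n1: in={e} out={e}
  n2: in={e} out={e,m}
  n3: in={e} out=∅
  n4: in={e,m} out={e}
  n5: in={e} out={e}
  n6: in={e} out=∅

live-out(n2) = ["e", "m"]

Answer: ["e", "m"]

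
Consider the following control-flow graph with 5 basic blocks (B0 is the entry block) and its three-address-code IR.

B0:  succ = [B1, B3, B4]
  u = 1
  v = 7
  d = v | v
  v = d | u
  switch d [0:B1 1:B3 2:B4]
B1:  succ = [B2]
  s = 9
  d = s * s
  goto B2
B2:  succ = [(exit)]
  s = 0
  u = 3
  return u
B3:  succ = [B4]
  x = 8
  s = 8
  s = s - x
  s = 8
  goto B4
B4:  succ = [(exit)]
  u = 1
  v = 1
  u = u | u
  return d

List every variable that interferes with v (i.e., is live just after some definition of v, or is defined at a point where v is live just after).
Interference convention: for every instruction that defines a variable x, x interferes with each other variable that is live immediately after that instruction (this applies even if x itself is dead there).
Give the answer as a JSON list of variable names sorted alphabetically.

Answer: ["d", "u"]

Working:
def/use:
  B0: {d,u,v} / ∅
  B1: {d,s} / ∅
  B2: {s,u} / ∅
  B3: {s,x} / ∅
  B4: {u,v} / {d}

Live sets:
  live B0: ∅→{d}
  live B1: ∅→∅
  live B2: ∅→∅
  live B3: {d}→{d}
  live B4: {d}→∅

Interference:
  d — {s,u,v,x}
  s — {d,x}
  u — {d,v}
  v — {d,u}
  x — {d,s}

N(v) = ["d", "u"]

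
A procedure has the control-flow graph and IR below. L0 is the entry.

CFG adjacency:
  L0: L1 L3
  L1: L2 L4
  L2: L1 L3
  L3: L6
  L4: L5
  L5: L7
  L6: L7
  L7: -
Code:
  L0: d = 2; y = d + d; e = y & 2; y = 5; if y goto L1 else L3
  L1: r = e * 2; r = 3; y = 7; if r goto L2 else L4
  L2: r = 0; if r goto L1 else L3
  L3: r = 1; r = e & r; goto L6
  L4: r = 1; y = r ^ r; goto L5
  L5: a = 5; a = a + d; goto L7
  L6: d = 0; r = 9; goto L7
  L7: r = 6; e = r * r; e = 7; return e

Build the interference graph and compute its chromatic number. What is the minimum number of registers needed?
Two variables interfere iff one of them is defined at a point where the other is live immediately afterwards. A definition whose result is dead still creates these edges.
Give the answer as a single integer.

Block summaries:
  L0 def {d,e,y} use ∅
  L1 def {r,y} use {e}
  L2 def {r} use ∅
  L3 def {r} use {e}
  L4 def {r,y} use ∅
  L5 def {a} use {d}
  L6 def {d,r} use ∅
  L7 def {e,r} use ∅

Liveness:
  L0 li=∅ lo={d,e}
  L1 li={d,e} lo={d,e}
  L2 li={d,e} lo={d,e}
  L3 li={e} lo=∅
  L4 li={d} lo={d}
  L5 li={d} lo=∅
  L6 li=∅ lo=∅
  L7 li=∅ lo=∅

Conflict graph:
  a↔{d}
  d↔{a,e,r,y}
  e↔{d,r,y}
  r↔{d,e,y}
  y↔{d,e,r}

Colouring:
  {d,e,r,y} pairwise interfere (4-clique) ⇒ χ ≥ 4
  4-colouring: R0={d}  R1={a,e}  R2={r}  R3={y}
  χ = 4

Answer: 4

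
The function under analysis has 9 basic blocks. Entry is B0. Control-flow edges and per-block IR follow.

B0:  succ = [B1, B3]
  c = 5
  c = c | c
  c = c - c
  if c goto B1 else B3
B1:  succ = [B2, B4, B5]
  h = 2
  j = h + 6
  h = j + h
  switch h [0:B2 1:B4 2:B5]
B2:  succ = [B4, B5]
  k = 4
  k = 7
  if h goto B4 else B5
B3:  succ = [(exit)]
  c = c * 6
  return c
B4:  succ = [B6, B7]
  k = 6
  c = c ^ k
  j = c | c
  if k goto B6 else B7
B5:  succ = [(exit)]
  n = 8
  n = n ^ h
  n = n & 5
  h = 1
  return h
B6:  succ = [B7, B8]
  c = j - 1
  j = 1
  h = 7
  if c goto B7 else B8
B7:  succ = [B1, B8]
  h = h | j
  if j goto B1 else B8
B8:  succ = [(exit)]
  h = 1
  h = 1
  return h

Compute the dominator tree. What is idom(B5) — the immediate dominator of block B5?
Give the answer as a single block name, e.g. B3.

idom tree: B1←B0 B2←B1 B3←B0 B4←B1 B5←B1 B6←B4 B7←B4 B8←B4
Dom∩ at merges:
  B1: preds {B0,B7}: {B0} ∩ {B0,B1,B4,B7} = {B0}; idom=B0
  B4: preds {B1,B2}: {B0,B1} ∩ {B0,B1,B2} = {B0,B1}; idom=B1
  B5: preds {B1,B2}: {B0,B1} ∩ {B0,B1,B2} = {B0,B1}; idom=B1
  B7: preds {B4,B6}: {B0,B1,B4} ∩ {B0,B1,B4,B6} = {B0,B1,B4}; idom=B4
  B8: preds {B6,B7}: {B0,B1,B4,B6} ∩ {B0,B1,B4,B7} = {B0,B1,B4}; idom=B4

idom(B5) = B1

Answer: B1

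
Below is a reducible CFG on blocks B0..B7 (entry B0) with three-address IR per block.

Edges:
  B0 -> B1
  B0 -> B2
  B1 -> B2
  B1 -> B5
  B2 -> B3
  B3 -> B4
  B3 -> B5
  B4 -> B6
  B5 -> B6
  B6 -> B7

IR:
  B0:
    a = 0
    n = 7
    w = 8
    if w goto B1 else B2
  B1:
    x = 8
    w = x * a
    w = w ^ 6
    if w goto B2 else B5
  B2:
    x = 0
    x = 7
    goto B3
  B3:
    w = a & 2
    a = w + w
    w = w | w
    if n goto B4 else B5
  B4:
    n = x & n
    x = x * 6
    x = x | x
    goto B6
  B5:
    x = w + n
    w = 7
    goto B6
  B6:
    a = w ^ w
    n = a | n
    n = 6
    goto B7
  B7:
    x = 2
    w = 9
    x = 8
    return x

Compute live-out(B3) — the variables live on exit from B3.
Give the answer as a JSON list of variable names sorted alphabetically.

Answer: ["n", "w", "x"]

Derivation:
Per-block:
  B0: def={a,n,w} ue=∅
  B1: def={w,x} ue={a}
  B2: def={x} ue=∅
  B3: def={a,w} ue={a,n}
  B4: def={n,x} ue={n,x}
  B5: def={w,x} ue={n,w}
  B6: def={a,n} ue={n,w}
  B7: def={w,x} ue=∅

Live sets:
  B0 li=∅ lo={a,n}
  B1 li={a,n} lo={a,n,w}
  B2 li={a,n} lo={a,n,x}
  B3 li={a,n,x} lo={n,w,x}
  B4 li={n,w,x} lo={n,w}
  B5 li={n,w} lo={n,w}
  B6 li={n,w} lo=∅
  B7 li=∅ lo=∅

live-out(B3) = ["n", "w", "x"]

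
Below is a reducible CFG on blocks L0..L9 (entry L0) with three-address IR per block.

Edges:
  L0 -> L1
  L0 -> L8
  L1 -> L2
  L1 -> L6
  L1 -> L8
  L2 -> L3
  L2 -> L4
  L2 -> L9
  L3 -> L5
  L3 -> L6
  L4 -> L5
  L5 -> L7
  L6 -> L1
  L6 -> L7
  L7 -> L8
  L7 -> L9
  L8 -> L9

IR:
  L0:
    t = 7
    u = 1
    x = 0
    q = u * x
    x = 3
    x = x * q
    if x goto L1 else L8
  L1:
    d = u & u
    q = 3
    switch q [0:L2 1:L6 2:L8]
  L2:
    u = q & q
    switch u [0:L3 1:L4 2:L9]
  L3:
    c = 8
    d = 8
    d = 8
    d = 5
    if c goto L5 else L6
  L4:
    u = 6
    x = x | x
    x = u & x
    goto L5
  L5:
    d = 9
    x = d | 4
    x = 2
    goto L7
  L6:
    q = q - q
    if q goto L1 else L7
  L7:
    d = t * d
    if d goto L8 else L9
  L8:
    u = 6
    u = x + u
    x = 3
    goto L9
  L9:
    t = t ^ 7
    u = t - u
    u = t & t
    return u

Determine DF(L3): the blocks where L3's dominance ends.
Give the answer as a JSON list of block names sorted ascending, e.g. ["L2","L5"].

idom tree: L1←L0 L2←L1 L3←L2 L4←L2 L5←L2 L6←L1 L7←L1 L8←L0 L9←L0
Join-block Dom:
  L1: preds {L0,L6}: {L0} ∩ {L0,L1,L6} = {L0}; idom=L0
  L5: preds {L3,L4}: {L0,L1,L2,L3} ∩ {L0,L1,L2,L4} = {L0,L1,L2}; idom=L2
  L6: preds {L1,L3}: {L0,L1} ∩ {L0,L1,L2,L3} = {L0,L1}; idom=L1
  L7: preds {L5,L6}: {L0,L1,L2,L5} ∩ {L0,L1,L6} = {L0,L1}; idom=L1
  L8: preds {L0,L1,L7}: {L0} ∩ {L0,L1} ∩ {L0,L1,L7} = {L0}; idom=L0
  L9: preds {L2,L7,L8}: {L0,L1,L2} ∩ {L0,L1,L7} ∩ {L0,L8} = {L0}; idom=L0

DF derivation:
  join L1 pred L0: · stop@L0
  join L1 pred L6: L6→L1 stop@L0
  join L5 pred L3: L3 stop@L2
  join L5 pred L4: L4 stop@L2
  join L6 pred L1: · stop@L1
  join L6 pred L3: L3→L2 stop@L1
  join L7 pred L5: L5→L2 stop@L1
  join L7 pred L6: L6 stop@L1
  join L8 pred L0: · stop@L0
  join L8 pred L1: L1 stop@L0
  join L8 pred L7: L7→L1 stop@L0
  join L9 pred L2: L2→L1 stop@L0
  join L9 pred L7: L7→L1 stop@L0
  join L9 pred L8: L8 stop@L0
  L0: DF=∅
  L1: DF={L1,L8,L9}
  L2: DF={L6,L7,L9}
  L3: DF={L5,L6}
  L4: DF={L5}
  L5: DF={L7}
  L6: DF={L1,L7}
  L7: DF={L8,L9}
  L8: DF={L9}
  L9: DF=∅

DF(L3) = ["L5", "L6"]

Answer: ["L5", "L6"]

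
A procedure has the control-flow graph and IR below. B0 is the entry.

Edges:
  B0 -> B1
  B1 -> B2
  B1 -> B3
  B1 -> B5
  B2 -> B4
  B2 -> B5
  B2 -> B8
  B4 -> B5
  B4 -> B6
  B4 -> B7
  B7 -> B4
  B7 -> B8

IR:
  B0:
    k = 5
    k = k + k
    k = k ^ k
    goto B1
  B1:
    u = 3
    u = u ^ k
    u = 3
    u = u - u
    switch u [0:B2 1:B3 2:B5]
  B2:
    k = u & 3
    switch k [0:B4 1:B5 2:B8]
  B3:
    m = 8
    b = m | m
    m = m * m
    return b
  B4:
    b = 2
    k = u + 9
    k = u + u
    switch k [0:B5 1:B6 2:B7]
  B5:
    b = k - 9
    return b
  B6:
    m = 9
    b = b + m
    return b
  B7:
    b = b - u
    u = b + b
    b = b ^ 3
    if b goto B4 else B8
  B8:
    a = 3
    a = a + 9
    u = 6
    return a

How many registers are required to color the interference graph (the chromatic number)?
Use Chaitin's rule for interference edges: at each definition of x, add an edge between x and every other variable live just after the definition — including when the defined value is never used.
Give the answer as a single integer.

def/use:
  B0: {k} / ∅
  B1: {u} / {k}
  B2: {k} / {u}
  B3: {b,m} / ∅
  B4: {b,k} / {u}
  B5: {b} / {k}
  B6: {b,m} / {b}
  B7: {b,u} / {b,u}
  B8: {a,u} / ∅

Backward fixpoint:
  B0: in=∅ out={k}
  B1: in={k} out={k,u}
  B2: in={u} out={k,u}
  B3: in=∅ out=∅
  B4: in={u} out={b,k,u}
  B5: in={k} out=∅
  B6: in={b} out=∅
  B7: in={b,u} out={u}
  B8: in=∅ out=∅

Interference:
  a↔{u}
  b↔{k,m,u}
  k↔{b,u}
  m↔{b}
  u↔{a,b,k}

Chromatic number:
  {b,k,u} pairwise interfere (3-clique) ⇒ χ ≥ 3
  assign a→r0 b→r0 k→r2 m→r1 u→r1 — no edge inside a register ⇒ χ ≤ 3
  χ = 3

Answer: 3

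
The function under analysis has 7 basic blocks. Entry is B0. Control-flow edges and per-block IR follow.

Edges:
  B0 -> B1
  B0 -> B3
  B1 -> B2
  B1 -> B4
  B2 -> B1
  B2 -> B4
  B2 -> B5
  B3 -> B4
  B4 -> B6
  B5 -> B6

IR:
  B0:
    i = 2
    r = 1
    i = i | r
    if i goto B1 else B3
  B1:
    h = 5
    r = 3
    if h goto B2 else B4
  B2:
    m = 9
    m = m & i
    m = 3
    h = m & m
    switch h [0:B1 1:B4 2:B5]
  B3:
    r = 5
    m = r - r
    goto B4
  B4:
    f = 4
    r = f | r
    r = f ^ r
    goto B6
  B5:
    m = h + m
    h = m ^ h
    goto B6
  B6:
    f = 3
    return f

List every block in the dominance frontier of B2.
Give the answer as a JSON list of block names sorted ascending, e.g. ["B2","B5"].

idom tree: B1←B0 B2←B1 B3←B0 B4←B0 B5←B2 B6←B0
Dom at joins:
  B1: preds {B0,B2}: {B0} ∩ {B0,B1,B2} = {B0}; idom=B0
  B4: preds {B1,B2,B3}: {B0,B1} ∩ {B0,B1,B2} ∩ {B0,B3} = {B0}; idom=B0
  B6: preds {B4,B5}: {B0,B4} ∩ {B0,B1,B2,B5} = {B0}; idom=B0

DF walk-up:
  join B1 pred B0: · stop@B0
  join B1 pred B2: B2→B1 stop@B0
  join B4 pred B1: B1 stop@B0
  join B4 pred B2: B2→B1 stop@B0
  join B4 pred B3: B3 stop@B0
  join B6 pred B4: B4 stop@B0
  join B6 pred B5: B5→B2→B1 stop@B0
  B0: DF=∅
  B1: DF={B1,B4,B6}
  B2: DF={B1,B4,B6}
  B3: DF={B4}
  B4: DF={B6}
  B5: DF={B6}
  B6: DF=∅

DF(B2) = ["B1", "B4", "B6"]

Answer: ["B1", "B4", "B6"]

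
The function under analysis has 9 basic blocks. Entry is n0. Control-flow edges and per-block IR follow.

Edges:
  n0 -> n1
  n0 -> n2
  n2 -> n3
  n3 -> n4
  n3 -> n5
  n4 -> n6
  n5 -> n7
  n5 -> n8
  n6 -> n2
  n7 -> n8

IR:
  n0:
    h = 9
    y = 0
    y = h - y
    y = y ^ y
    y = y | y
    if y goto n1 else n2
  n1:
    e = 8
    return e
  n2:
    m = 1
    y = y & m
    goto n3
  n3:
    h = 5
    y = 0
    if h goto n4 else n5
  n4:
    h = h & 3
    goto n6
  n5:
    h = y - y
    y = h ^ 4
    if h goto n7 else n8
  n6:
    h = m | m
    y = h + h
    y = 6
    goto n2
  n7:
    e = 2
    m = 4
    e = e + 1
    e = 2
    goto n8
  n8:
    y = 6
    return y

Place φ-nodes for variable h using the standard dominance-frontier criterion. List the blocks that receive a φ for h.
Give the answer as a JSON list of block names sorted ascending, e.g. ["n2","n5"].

Answer: ["n2"]

Derivation:
idom tree: n1←n0 n2←n0 n3←n2 n4←n3 n5←n3 n6←n4 n7←n5 n8←n5
Dom∩ at merges:
  n2: preds {n0,n6}: {n0} ∩ {n0,n2,n3,n4,n6} = {n0}; idom=n0
  n8: preds {n5,n7}: {n0,n2,n3,n5} ∩ {n0,n2,n3,n5,n7} = {n0,n2,n3,n5}; idom=n5

DF derivation:
  n2←n0: walk · to n0
  n2←n6: walk n6→n4→n3→n2 to n0
  n8←n5: walk · to n5
  n8←n7: walk n7 to n5
  DF(n0)=∅
  DF(n1)=∅
  DF(n2)={n2}
  DF(n3)={n2}
  DF(n4)={n2}
  DF(n5)=∅
  DF(n6)={n2}
  DF(n7)={n8}
  DF(n8)=∅

φ for h: defs {n0,n3,n4,n5,n6}
  DF⁺ = {n2}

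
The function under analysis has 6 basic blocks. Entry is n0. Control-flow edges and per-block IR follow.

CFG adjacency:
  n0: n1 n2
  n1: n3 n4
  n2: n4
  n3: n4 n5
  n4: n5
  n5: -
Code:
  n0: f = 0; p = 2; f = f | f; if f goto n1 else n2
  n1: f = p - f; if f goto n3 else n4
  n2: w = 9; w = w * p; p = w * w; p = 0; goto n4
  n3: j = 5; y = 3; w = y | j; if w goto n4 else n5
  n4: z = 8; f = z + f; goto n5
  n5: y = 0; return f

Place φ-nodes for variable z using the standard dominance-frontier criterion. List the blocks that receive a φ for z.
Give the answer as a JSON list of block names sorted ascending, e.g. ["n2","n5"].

idom tree: n1←n0 n2←n0 n3←n1 n4←n0 n5←n0
Dom at joins:
  n4: preds {n1,n2,n3}: {n0,n1} ∩ {n0,n2} ∩ {n0,n1,n3} = {n0}; idom=n0
  n5: preds {n3,n4}: {n0,n1,n3} ∩ {n0,n4} = {n0}; idom=n0

DF derivation:
  n4←n1: walk n1 to n0
  n4←n2: walk n2 to n0
  n4←n3: walk n3→n1 to n0
  n5←n3: walk n3→n1 to n0
  n5←n4: walk n4 to n0
  DF(n0)=∅
  DF(n1)={n4,n5}
  DF(n2)={n4}
  DF(n3)={n4,n5}
  DF(n4)={n5}
  DF(n5)=∅

φ for z: defs {n4}
  DF⁺ = {n5}

Answer: ["n5"]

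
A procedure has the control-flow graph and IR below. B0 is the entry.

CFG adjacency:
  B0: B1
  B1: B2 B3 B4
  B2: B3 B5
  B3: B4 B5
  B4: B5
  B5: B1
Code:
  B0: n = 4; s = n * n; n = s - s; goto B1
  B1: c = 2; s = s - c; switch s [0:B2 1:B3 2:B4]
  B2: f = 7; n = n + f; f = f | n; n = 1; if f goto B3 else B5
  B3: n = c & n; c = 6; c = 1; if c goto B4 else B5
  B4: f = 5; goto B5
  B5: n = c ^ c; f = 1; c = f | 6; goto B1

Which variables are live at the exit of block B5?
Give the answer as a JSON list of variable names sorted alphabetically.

Block summaries:
  B0: def={n,s} ue=∅
  B1: def={c,s} ue={s}
  B2: def={f,n} ue={n}
  B3: def={c,n} ue={c,n}
  B4: def={f} ue=∅
  B5: def={c,f,n} ue={c}

Backward fixpoint:
  B0: in=∅ out={n,s}
  B1: in={n,s} out={c,n,s}
  B2: in={c,n,s} out={c,n,s}
  B3: in={c,n,s} out={c,s}
  B4: in={c,s} out={c,s}
  B5: in={c,s} out={n,s}

live-out(B5) = ["n", "s"]

Answer: ["n", "s"]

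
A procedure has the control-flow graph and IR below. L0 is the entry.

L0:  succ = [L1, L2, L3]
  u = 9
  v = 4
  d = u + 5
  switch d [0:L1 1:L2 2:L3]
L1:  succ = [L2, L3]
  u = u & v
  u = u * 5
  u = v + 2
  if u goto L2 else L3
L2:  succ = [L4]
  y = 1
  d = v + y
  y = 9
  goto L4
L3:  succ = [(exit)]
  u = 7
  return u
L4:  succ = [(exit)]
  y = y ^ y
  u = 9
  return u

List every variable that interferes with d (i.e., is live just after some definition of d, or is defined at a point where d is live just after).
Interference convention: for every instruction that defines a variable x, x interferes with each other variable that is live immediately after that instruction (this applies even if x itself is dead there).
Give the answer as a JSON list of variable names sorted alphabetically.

Block summaries:
  L0: def={d,u,v} ue=∅
  L1: def={u} ue={u,v}
  L2: def={d,y} ue={v}
  L3: def={u} ue=∅
  L4: def={u,y} ue={y}

Backward fixpoint:
  L0: in=∅ out={u,v}
  L1: in={u,v} out={v}
  L2: in={v} out={y}
  L3: in=∅ out=∅
  L4: in={y} out=∅

Interfere edges:
  d — {u,v}
  u — {d,v}
  v — {d,u,y}
  y — {v}

N(d) = ["u", "v"]

Answer: ["u", "v"]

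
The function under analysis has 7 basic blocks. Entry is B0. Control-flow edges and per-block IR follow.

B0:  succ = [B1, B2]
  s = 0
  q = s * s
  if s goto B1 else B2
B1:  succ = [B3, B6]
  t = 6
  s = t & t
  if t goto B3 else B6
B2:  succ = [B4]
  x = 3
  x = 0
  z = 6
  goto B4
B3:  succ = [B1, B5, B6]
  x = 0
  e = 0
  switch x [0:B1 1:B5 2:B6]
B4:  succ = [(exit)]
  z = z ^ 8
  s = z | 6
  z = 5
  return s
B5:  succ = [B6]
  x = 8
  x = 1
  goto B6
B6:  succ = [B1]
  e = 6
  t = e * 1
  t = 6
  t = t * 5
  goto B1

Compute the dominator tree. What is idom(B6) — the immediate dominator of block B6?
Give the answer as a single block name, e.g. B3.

Answer: B1

Derivation:
idom tree: B1←B0 B2←B0 B3←B1 B4←B2 B5←B3 B6←B1
Join-block Dom:
  B1: preds {B0,B3,B6}: {B0} ∩ {B0,B1,B3} ∩ {B0,B1,B6} = {B0}; idom=B0
  B6: preds {B1,B3,B5}: {B0,B1} ∩ {B0,B1,B3} ∩ {B0,B1,B3,B5} = {B0,B1}; idom=B1

idom(B6) = B1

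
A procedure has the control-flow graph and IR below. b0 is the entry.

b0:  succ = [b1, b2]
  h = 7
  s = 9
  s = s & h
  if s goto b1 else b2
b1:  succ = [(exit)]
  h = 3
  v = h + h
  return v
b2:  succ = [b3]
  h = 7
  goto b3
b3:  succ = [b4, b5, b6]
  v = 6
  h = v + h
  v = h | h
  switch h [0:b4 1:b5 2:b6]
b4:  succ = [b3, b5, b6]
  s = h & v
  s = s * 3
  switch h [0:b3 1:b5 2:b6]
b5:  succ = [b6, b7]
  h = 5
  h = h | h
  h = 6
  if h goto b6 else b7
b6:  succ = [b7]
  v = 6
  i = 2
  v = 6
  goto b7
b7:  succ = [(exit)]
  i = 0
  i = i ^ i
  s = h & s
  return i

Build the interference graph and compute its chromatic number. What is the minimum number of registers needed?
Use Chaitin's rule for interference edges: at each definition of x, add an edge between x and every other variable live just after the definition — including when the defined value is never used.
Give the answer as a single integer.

def/use:
  b0: {h,s} / ∅
  b1: {h,v} / ∅
  b2: {h} / ∅
  b3: {h,v} / {h}
  b4: {s} / {h,v}
  b5: {h} / ∅
  b6: {i,v} / ∅
  b7: {i,s} / {h,s}

Liveness:
  live b0: ∅→{s}
  live b1: ∅→∅
  live b2: {s}→{h,s}
  live b3: {h,s}→{h,s,v}
  live b4: {h,v}→{h,s}
  live b5: {s}→{h,s}
  live b6: {h,s}→{h,s}
  live b7: {h,s}→∅

Conflict graph:
  h — {i,s,v}
  i — {h,s}
  s — {h,i,v}
  v — {h,s}

Registers:
  lower bound: {h,i,s} mutually conflict ⇒ χ ≥ 3
  3-colouring: r0={h}  r1={s}  r2={i,v}
  χ = 3

Answer: 3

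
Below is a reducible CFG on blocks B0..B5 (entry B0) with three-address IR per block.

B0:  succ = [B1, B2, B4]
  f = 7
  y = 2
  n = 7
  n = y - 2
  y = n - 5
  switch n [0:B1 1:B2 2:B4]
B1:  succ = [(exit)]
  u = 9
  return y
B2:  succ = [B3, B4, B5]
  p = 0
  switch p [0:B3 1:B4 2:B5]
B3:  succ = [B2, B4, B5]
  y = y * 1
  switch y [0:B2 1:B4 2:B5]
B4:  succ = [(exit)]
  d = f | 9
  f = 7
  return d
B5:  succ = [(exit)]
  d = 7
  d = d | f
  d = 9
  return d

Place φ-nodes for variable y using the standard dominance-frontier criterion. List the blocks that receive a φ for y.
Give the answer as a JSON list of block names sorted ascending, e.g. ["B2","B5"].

idom tree: B1←B0 B2←B0 B3←B2 B4←B0 B5←B2
Dom at joins:
  B2: preds {B0,B3}: {B0} ∩ {B0,B2,B3} = {B0}; idom=B0
  B4: preds {B0,B2,B3}: {B0} ∩ {B0,B2} ∩ {B0,B2,B3} = {B0}; idom=B0
  B5: preds {B2,B3}: {B0,B2} ∩ {B0,B2,B3} = {B0,B2}; idom=B2

Frontier:
  join B2 pred B0: · stop@B0
  join B2 pred B3: B3→B2 stop@B0
  join B4 pred B0: · stop@B0
  join B4 pred B2: B2 stop@B0
  join B4 pred B3: B3→B2 stop@B0
  join B5 pred B2: · stop@B2
  join B5 pred B3: B3 stop@B2
  B0 → ∅
  B1 → ∅
  B2 → {B2,B4}
  B3 → {B2,B4,B5}
  B4 → ∅
  B5 → ∅

φ for y: defs {B0,B3}
  DF⁺ = {B2,B4,B5}

Answer: ["B2", "B4", "B5"]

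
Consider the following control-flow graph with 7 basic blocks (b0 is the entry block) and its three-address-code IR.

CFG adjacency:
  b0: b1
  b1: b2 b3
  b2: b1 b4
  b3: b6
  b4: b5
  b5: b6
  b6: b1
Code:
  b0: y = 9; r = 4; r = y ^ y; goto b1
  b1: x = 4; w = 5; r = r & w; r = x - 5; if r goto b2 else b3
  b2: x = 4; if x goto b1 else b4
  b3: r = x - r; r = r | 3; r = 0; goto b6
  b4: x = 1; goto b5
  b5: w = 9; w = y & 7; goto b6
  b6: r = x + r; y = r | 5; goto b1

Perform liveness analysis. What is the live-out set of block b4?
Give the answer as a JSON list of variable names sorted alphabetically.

Answer: ["r", "x", "y"]

Derivation:
Per-block:
  b0: {r,y} / ∅
  b1: {r,w,x} / {r}
  b2: {x} / ∅
  b3: {r} / {r,x}
  b4: {x} / ∅
  b5: {w} / {y}
  b6: {r,y} / {r,x}

Live sets:
  live b0: ∅→{r,y}
  live b1: {r,y}→{r,x,y}
  live b2: {r,y}→{r,y}
  live b3: {r,x}→{r,x}
  live b4: {r,y}→{r,x,y}
  live b5: {r,x,y}→{r,x}
  live b6: {r,x}→{r,y}

live-out(b4) = ["r", "x", "y"]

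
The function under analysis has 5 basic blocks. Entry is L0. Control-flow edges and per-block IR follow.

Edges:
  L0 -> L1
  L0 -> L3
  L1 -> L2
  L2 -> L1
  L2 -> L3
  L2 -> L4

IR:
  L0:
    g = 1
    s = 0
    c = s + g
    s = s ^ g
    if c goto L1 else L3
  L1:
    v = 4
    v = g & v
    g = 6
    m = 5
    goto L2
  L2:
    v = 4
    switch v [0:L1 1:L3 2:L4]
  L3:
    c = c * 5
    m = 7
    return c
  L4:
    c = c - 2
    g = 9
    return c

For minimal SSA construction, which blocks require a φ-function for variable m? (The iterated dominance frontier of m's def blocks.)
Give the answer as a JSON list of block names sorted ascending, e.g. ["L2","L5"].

Answer: ["L1", "L3"]

Working:
idom tree: L1←L0 L2←L1 L3←L0 L4←L2
Dom∩ at merges:
  L1: preds {L0,L2}: {L0} ∩ {L0,L1,L2} = {L0}; idom=L0
  L3: preds {L0,L2}: {L0} ∩ {L0,L1,L2} = {L0}; idom=L0

DF derivation:
  L1←L0: walk · to L0
  L1←L2: walk L2→L1 to L0
  L3←L0: walk · to L0
  L3←L2: walk L2→L1 to L0
  L0: DF=∅
  L1: DF={L1,L3}
  L2: DF={L1,L3}
  L3: DF=∅
  L4: DF=∅

φ for m: defs {L1,L3}
  DF⁺ = {L1,L3}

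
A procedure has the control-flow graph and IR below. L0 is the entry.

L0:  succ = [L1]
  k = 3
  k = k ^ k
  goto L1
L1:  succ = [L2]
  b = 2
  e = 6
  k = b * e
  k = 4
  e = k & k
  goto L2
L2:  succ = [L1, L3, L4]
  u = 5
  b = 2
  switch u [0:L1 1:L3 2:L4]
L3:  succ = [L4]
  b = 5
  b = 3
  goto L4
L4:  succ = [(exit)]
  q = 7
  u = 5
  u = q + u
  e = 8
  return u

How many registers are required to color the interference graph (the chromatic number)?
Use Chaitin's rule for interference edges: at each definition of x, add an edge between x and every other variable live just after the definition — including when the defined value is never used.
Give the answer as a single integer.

def/use:
  L0: def={k} ue=∅
  L1: def={b,e,k} ue=∅
  L2: def={b,u} ue=∅
  L3: def={b} ue=∅
  L4: def={e,q,u} ue=∅

Live sets:
  L0 li=∅ lo=∅
  L1 li=∅ lo=∅
  L2 li=∅ lo=∅
  L3 li=∅ lo=∅
  L4 li=∅ lo=∅

Interfere edges:
  b↔{e,u}
  e↔{b,u}
  k↔∅
  q↔{u}
  u↔{b,e,q}

Colouring:
  clique {b,e,u} ⇒ need ≥ 3
  assign b→r1 e→r2 k→r0 q→r1 u→r0 — no edge inside a register ⇒ χ ≤ 3
  χ = 3

Answer: 3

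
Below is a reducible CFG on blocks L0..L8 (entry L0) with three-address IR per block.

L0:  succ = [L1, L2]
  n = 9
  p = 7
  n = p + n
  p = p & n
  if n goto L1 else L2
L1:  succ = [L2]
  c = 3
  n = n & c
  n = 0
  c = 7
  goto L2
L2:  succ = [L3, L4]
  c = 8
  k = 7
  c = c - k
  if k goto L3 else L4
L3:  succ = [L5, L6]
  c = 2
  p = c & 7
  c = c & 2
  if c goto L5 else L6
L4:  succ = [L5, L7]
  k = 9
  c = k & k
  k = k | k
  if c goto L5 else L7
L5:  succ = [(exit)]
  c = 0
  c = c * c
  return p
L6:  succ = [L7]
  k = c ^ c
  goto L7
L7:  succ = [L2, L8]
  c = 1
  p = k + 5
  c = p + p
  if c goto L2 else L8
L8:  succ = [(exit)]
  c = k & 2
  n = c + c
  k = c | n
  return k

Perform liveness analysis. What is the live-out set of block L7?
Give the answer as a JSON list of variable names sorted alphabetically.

Per-block:
  L0 def {n,p} use ∅
  L1 def {c,n} use {n}
  L2 def {c,k} use ∅
  L3 def {c,p} use ∅
  L4 def {c,k} use ∅
  L5 def {c} use {p}
  L6 def {k} use {c}
  L7 def {c,p} use {k}
  L8 def {c,k,n} use {k}

Liveness:
  L0 li=∅ lo={n,p}
  L1 li={n,p} lo={p}
  L2 li={p} lo={p}
  L3 li=∅ lo={c,p}
  L4 li={p} lo={k,p}
  L5 li={p} lo=∅
  L6 li={c} lo={k}
  L7 li={k} lo={k,p}
  L8 li={k} lo=∅

live-out(L7) = ["k", "p"]

Answer: ["k", "p"]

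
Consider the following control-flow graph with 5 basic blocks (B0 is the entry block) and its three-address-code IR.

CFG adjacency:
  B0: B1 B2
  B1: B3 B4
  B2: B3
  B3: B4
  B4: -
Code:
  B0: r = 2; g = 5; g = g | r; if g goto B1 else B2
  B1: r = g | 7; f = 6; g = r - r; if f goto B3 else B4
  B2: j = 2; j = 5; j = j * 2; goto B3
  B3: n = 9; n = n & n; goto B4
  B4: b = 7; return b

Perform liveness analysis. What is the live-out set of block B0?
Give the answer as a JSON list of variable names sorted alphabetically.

Answer: ["g"]

Analysis:
Block summaries:
  B0: def={g,r} ue=∅
  B1: def={f,g,r} ue={g}
  B2: def={j} ue=∅
  B3: def={n} ue=∅
  B4: def={b} ue=∅

Liveness:
  live B0: ∅→{g}
  live B1: {g}→∅
  live B2: ∅→∅
  live B3: ∅→∅
  live B4: ∅→∅

live-out(B0) = ["g"]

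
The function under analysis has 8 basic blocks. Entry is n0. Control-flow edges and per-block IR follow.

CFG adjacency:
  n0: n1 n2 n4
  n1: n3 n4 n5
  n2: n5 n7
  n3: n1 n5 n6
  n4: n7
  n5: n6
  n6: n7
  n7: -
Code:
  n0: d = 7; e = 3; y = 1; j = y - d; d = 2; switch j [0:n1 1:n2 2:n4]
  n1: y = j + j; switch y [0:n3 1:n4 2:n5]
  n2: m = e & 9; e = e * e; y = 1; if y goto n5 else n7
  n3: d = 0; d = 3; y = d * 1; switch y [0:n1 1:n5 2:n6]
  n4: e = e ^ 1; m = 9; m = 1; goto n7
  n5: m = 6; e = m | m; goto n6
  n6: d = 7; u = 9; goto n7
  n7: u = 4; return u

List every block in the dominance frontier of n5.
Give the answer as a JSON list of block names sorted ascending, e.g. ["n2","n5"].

Answer: ["n6"]

Derivation:
idom tree: n1←n0 n2←n0 n3←n1 n4←n0 n5←n0 n6←n0 n7←n0
Join-block Dom:
  n1: preds {n0,n3}: {n0} ∩ {n0,n1,n3} = {n0}; idom=n0
  n4: preds {n0,n1}: {n0} ∩ {n0,n1} = {n0}; idom=n0
  n5: preds {n1,n2,n3}: {n0,n1} ∩ {n0,n2} ∩ {n0,n1,n3} = {n0}; idom=n0
  n6: preds {n3,n5}: {n0,n1,n3} ∩ {n0,n5} = {n0}; idom=n0
  n7: preds {n2,n4,n6}: {n0,n2} ∩ {n0,n4} ∩ {n0,n6} = {n0}; idom=n0

Frontier:
  n1←n0: walk · to n0
  n1←n3: walk n3→n1 to n0
  n4←n0: walk · to n0
  n4←n1: walk n1 to n0
  n5←n1: walk n1 to n0
  n5←n2: walk n2 to n0
  n5←n3: walk n3→n1 to n0
  n6←n3: walk n3→n1 to n0
  n6←n5: walk n5 to n0
  n7←n2: walk n2 to n0
  n7←n4: walk n4 to n0
  n7←n6: walk n6 to n0
  n0 → ∅
  n1 → {n1,n4,n5,n6}
  n2 → {n5,n7}
  n3 → {n1,n5,n6}
  n4 → {n7}
  n5 → {n6}
  n6 → {n7}
  n7 → ∅

DF(n5) = ["n6"]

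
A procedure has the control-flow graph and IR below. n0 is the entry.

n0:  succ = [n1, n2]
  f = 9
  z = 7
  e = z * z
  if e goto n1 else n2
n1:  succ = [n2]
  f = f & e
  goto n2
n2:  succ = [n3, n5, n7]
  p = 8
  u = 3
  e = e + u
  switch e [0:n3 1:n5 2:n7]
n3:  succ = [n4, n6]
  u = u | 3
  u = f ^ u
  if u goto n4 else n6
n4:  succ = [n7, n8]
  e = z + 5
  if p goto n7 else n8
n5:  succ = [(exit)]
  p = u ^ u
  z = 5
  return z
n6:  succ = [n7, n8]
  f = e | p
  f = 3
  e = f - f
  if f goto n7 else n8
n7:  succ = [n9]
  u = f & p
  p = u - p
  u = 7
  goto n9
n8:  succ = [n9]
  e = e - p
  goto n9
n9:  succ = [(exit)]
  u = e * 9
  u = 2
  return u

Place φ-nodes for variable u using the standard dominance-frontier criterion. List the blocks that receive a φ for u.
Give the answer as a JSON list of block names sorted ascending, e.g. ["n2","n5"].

idom tree: n1←n0 n2←n0 n3←n2 n4←n3 n5←n2 n6←n3 n7←n2 n8←n3 n9←n2
Join-block Dom:
  n2: preds {n0,n1}: {n0} ∩ {n0,n1} = {n0}; idom=n0
  n7: preds {n2,n4,n6}: {n0,n2} ∩ {n0,n2,n3,n4} ∩ {n0,n2,n3,n6} = {n0,n2}; idom=n2
  n8: preds {n4,n6}: {n0,n2,n3,n4} ∩ {n0,n2,n3,n6} = {n0,n2,n3}; idom=n3
  n9: preds {n7,n8}: {n0,n2,n7} ∩ {n0,n2,n3,n8} = {n0,n2}; idom=n2

Frontier:
  join n2 pred n0: · stop@n0
  join n2 pred n1: n1 stop@n0
  join n7 pred n2: · stop@n2
  join n7 pred n4: n4→n3 stop@n2
  join n7 pred n6: n6→n3 stop@n2
  join n8 pred n4: n4 stop@n3
  join n8 pred n6: n6 stop@n3
  join n9 pred n7: n7 stop@n2
  join n9 pred n8: n8→n3 stop@n2
  n0 → ∅
  n1 → {n2}
  n2 → ∅
  n3 → {n7,n9}
  n4 → {n7,n8}
  n5 → ∅
  n6 → {n7,n8}
  n7 → {n9}
  n8 → {n9}
  n9 → ∅

φ for u: defs {n2,n3,n7,n9}
  DF⁺ = {n7,n9}

Answer: ["n7", "n9"]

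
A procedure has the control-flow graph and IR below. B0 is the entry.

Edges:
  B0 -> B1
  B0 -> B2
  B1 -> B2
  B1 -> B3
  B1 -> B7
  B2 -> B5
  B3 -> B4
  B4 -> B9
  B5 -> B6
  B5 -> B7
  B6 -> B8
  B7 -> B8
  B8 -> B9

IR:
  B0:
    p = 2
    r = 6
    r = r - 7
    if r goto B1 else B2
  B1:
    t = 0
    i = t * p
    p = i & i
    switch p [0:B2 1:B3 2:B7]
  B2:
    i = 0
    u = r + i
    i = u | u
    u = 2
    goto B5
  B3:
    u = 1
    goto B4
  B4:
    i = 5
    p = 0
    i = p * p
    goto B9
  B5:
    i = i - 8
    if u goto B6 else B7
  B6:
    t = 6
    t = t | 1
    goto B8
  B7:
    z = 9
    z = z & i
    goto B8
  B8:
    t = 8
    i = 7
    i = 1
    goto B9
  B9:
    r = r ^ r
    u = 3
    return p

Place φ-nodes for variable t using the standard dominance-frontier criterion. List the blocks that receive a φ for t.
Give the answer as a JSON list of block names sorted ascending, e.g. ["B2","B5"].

idom tree: B1←B0 B2←B0 B3←B1 B4←B3 B5←B2 B6←B5 B7←B0 B8←B0 B9←B0
Dom∩ at merges:
  B2: preds {B0,B1}: {B0} ∩ {B0,B1} = {B0}; idom=B0
  B7: preds {B1,B5}: {B0,B1} ∩ {B0,B2,B5} = {B0}; idom=B0
  B8: preds {B6,B7}: {B0,B2,B5,B6} ∩ {B0,B7} = {B0}; idom=B0
  B9: preds {B4,B8}: {B0,B1,B3,B4} ∩ {B0,B8} = {B0}; idom=B0

DF derivation:
  join B2 pred B0: · stop@B0
  join B2 pred B1: B1 stop@B0
  join B7 pred B1: B1 stop@B0
  join B7 pred B5: B5→B2 stop@B0
  join B8 pred B6: B6→B5→B2 stop@B0
  join B8 pred B7: B7 stop@B0
  join B9 pred B4: B4→B3→B1 stop@B0
  join B9 pred B8: B8 stop@B0
  B0 → ∅
  B1 → {B2,B7,B9}
  B2 → {B7,B8}
  B3 → {B9}
  B4 → {B9}
  B5 → {B7,B8}
  B6 → {B8}
  B7 → {B8}
  B8 → {B9}
  B9 → ∅

φ for t: defs {B1,B6,B8}
  DF⁺ = {B2,B7,B8,B9}

Answer: ["B2", "B7", "B8", "B9"]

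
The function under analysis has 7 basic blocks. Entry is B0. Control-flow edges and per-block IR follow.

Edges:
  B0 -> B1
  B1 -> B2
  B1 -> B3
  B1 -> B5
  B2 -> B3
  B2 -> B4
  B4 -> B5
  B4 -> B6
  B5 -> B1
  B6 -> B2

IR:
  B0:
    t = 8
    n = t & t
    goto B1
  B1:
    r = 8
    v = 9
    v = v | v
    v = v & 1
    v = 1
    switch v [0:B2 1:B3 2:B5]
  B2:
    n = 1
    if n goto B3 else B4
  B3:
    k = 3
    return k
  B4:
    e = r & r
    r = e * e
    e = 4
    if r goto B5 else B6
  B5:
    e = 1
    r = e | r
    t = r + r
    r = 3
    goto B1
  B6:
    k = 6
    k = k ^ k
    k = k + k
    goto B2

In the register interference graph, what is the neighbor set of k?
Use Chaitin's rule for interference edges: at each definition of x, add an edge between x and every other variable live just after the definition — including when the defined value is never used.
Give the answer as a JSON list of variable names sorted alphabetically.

Per-block:
  B0: def={n,t} ue=∅
  B1: def={r,v} ue=∅
  B2: def={n} ue=∅
  B3: def={k} ue=∅
  B4: def={e,r} ue={r}
  B5: def={e,r,t} ue={r}
  B6: def={k} ue=∅

Live sets:
  live B0: ∅→∅
  live B1: ∅→{r}
  live B2: {r}→{r}
  live B3: ∅→∅
  live B4: {r}→{r}
  live B5: {r}→∅
  live B6: {r}→{r}

Interference:
  e — {r}
  k — {r}
  n — {r}
  r — {e,k,n,v}
  t — ∅
  v — {r}

N(k) = ["r"]

Answer: ["r"]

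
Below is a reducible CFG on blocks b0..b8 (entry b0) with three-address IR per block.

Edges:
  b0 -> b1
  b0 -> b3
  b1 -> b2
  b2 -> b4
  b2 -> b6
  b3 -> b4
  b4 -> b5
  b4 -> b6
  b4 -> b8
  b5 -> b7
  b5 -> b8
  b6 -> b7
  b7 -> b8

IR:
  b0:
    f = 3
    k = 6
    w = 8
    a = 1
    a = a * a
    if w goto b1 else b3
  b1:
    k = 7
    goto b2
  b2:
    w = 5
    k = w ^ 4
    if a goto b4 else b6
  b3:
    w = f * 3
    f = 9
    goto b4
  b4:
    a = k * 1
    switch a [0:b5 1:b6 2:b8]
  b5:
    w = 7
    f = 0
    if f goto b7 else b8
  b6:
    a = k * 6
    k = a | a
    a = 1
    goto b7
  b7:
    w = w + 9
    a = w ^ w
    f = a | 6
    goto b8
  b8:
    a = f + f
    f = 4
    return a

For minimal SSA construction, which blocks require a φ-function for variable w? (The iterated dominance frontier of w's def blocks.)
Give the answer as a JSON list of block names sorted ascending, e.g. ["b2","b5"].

Answer: ["b4", "b6", "b7", "b8"]

Working:
idom tree: b1←b0 b2←b1 b3←b0 b4←b0 b5←b4 b6←b0 b7←b0 b8←b0
Dom∩ at merges:
  b4: preds {b2,b3}: {b0,b1,b2} ∩ {b0,b3} = {b0}; idom=b0
  b6: preds {b2,b4}: {b0,b1,b2} ∩ {b0,b4} = {b0}; idom=b0
  b7: preds {b5,b6}: {b0,b4,b5} ∩ {b0,b6} = {b0}; idom=b0
  b8: preds {b4,b5,b7}: {b0,b4} ∩ {b0,b4,b5} ∩ {b0,b7} = {b0}; idom=b0

DF derivation:
  b4←b2: walk b2→b1 to b0
  b4←b3: walk b3 to b0
  b6←b2: walk b2→b1 to b0
  b6←b4: walk b4 to b0
  b7←b5: walk b5→b4 to b0
  b7←b6: walk b6 to b0
  b8←b4: walk b4 to b0
  b8←b5: walk b5→b4 to b0
  b8←b7: walk b7 to b0
  b0: DF=∅
  b1: DF={b4,b6}
  b2: DF={b4,b6}
  b3: DF={b4}
  b4: DF={b6,b7,b8}
  b5: DF={b7,b8}
  b6: DF={b7}
  b7: DF={b8}
  b8: DF=∅

φ for w: defs {b0,b2,b3,b5,b7}
  DF⁺ = {b4,b6,b7,b8}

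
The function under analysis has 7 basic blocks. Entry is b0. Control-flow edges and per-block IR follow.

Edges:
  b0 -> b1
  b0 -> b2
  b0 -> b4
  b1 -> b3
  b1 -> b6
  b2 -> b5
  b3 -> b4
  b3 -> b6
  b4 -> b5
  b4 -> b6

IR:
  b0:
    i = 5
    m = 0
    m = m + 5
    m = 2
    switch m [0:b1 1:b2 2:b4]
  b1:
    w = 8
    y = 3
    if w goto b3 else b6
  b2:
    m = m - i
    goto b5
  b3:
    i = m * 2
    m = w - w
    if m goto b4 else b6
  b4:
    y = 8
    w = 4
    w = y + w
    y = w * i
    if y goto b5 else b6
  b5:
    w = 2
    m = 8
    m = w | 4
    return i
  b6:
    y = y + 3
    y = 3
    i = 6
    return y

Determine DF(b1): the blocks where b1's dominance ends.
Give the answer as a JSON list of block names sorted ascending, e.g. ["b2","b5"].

idom tree: b1←b0 b2←b0 b3←b1 b4←b0 b5←b0 b6←b0
Join-block Dom:
  b4: preds {b0,b3}: {b0} ∩ {b0,b1,b3} = {b0}; idom=b0
  b5: preds {b2,b4}: {b0,b2} ∩ {b0,b4} = {b0}; idom=b0
  b6: preds {b1,b3,b4}: {b0,b1} ∩ {b0,b1,b3} ∩ {b0,b4} = {b0}; idom=b0

DF derivation:
  join b4 pred b0: · stop@b0
  join b4 pred b3: b3→b1 stop@b0
  join b5 pred b2: b2 stop@b0
  join b5 pred b4: b4 stop@b0
  join b6 pred b1: b1 stop@b0
  join b6 pred b3: b3→b1 stop@b0
  join b6 pred b4: b4 stop@b0
  b0 → ∅
  b1 → {b4,b6}
  b2 → {b5}
  b3 → {b4,b6}
  b4 → {b5,b6}
  b5 → ∅
  b6 → ∅

DF(b1) = ["b4", "b6"]

Answer: ["b4", "b6"]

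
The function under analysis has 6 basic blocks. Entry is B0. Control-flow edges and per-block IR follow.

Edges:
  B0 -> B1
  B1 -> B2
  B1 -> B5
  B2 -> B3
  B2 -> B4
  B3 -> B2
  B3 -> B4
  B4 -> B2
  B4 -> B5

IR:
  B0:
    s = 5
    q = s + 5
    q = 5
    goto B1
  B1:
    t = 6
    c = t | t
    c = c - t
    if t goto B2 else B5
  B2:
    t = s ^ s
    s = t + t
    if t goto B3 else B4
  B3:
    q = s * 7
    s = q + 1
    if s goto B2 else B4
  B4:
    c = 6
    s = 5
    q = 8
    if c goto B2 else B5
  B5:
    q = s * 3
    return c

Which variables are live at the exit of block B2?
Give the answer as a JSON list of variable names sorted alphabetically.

def/use:
  B0 def {q,s} use ∅
  B1 def {c,t} use ∅
  B2 def {s,t} use {s}
  B3 def {q,s} use {s}
  B4 def {c,q,s} use ∅
  B5 def {q} use {c,s}

Liveness:
  B0: in=∅ out={s}
  B1: in={s} out={c,s}
  B2: in={s} out={s}
  B3: in={s} out={s}
  B4: in=∅ out={c,s}
  B5: in={c,s} out=∅

live-out(B2) = ["s"]

Answer: ["s"]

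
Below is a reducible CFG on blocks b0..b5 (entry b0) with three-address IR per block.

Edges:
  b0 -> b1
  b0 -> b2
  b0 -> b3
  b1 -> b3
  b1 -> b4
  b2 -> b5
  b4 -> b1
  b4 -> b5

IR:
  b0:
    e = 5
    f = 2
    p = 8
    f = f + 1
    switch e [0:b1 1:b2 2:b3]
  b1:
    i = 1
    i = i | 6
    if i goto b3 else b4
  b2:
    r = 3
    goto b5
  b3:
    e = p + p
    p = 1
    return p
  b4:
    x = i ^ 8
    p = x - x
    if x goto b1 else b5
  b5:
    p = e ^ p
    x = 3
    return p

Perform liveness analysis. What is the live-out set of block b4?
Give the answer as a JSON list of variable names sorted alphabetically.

def/use:
  b0: def={e,f,p} ue=∅
  b1: def={i} ue=∅
  b2: def={r} ue=∅
  b3: def={e,p} ue={p}
  b4: def={p,x} ue={i}
  b5: def={p,x} ue={e,p}

Live sets:
  b0: in=∅ out={e,p}
  b1: in={e,p} out={e,i,p}
  b2: in={e,p} out={e,p}
  b3: in={p} out=∅
  b4: in={e,i} out={e,p}
  b5: in={e,p} out=∅

live-out(b4) = ["e", "p"]

Answer: ["e", "p"]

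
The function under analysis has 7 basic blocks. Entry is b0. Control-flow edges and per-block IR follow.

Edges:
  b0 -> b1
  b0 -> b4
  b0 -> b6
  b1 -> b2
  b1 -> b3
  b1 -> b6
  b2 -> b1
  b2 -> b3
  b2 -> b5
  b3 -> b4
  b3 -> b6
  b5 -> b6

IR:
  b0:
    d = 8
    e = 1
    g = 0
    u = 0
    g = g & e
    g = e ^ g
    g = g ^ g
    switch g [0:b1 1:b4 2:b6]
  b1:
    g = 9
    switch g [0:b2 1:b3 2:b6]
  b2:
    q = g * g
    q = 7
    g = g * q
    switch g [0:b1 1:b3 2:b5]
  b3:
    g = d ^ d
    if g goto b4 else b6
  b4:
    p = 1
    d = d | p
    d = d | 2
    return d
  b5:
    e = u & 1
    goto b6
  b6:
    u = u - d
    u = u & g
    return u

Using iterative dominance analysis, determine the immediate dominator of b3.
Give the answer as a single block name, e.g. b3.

idom tree: b1←b0 b2←b1 b3←b1 b4←b0 b5←b2 b6←b0
Dom at joins:
  b1: preds {b0,b2}: {b0} ∩ {b0,b1,b2} = {b0}; idom=b0
  b3: preds {b1,b2}: {b0,b1} ∩ {b0,b1,b2} = {b0,b1}; idom=b1
  b4: preds {b0,b3}: {b0} ∩ {b0,b1,b3} = {b0}; idom=b0
  b6: preds {b0,b1,b3,b5}: {b0} ∩ {b0,b1} ∩ {b0,b1,b3} ∩ {b0,b1,b2,b5} = {b0}; idom=b0

idom(b3) = b1

Answer: b1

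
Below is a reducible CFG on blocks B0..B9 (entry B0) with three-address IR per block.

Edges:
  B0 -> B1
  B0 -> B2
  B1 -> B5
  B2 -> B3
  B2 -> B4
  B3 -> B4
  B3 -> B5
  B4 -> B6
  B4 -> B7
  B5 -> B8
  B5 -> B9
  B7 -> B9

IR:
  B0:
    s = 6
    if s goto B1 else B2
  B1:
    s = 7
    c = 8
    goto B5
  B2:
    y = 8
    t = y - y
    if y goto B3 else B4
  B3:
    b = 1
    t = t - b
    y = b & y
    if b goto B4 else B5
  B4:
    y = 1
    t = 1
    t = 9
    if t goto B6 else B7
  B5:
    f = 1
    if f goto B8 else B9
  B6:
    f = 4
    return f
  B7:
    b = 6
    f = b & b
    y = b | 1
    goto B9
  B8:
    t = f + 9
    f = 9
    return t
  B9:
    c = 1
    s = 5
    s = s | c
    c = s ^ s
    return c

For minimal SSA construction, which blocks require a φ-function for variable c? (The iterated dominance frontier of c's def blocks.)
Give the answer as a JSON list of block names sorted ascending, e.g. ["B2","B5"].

idom tree: B1←B0 B2←B0 B3←B2 B4←B2 B5←B0 B6←B4 B7←B4 B8←B5 B9←B0
Dom∩ at merges:
  B4: preds {B2,B3}: {B0,B2} ∩ {B0,B2,B3} = {B0,B2}; idom=B2
  B5: preds {B1,B3}: {B0,B1} ∩ {B0,B2,B3} = {B0}; idom=B0
  B9: preds {B5,B7}: {B0,B5} ∩ {B0,B2,B4,B7} = {B0}; idom=B0

Frontier:
  B4←B2: walk · to B2
  B4←B3: walk B3 to B2
  B5←B1: walk B1 to B0
  B5←B3: walk B3→B2 to B0
  B9←B5: walk B5 to B0
  B9←B7: walk B7→B4→B2 to B0
  B0 → ∅
  B1 → {B5}
  B2 → {B5,B9}
  B3 → {B4,B5}
  B4 → {B9}
  B5 → {B9}
  B6 → ∅
  B7 → {B9}
  B8 → ∅
  B9 → ∅

φ for c: defs {B1,B9}
  DF⁺ = {B5,B9}

Answer: ["B5", "B9"]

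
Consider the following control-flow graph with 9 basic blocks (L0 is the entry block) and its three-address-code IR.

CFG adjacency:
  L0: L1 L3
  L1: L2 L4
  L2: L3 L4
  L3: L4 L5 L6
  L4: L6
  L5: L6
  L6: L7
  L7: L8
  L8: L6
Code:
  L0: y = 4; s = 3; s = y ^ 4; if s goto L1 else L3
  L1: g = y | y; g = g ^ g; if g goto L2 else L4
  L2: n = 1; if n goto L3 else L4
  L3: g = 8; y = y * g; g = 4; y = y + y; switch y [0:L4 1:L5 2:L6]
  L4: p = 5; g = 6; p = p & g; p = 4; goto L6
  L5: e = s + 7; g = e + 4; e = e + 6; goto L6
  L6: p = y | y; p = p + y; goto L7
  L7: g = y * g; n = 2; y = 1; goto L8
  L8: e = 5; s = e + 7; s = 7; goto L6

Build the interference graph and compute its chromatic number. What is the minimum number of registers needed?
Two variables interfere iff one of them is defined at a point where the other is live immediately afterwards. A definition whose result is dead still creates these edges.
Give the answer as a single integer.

Per-block:
  L0 def {s,y} use ∅
  L1 def {g} use {y}
  L2 def {n} use ∅
  L3 def {g,y} use {y}
  L4 def {g,p} use ∅
  L5 def {e,g} use {s}
  L6 def {p} use {y}
  L7 def {g,n,y} use {g,y}
  L8 def {e,s} use ∅

Backward fixpoint:
  live L0: ∅→{s,y}
  live L1: {s,y}→{s,y}
  live L2: {s,y}→{s,y}
  live L3: {s,y}→{g,s,y}
  live L4: {y}→{g,y}
  live L5: {s,y}→{g,y}
  live L6: {g,y}→{g,y}
  live L7: {g,y}→{g,y}
  live L8: {g,y}→{g,y}

Interfere edges:
  e↔{g,y}
  g↔{e,n,p,s,y}
  n↔{g,s,y}
  p↔{g,y}
  s↔{g,n,y}
  y↔{e,g,n,p,s}

Registers:
  {g,n,s,y} pairwise interfere (4-clique) ⇒ χ ≥ 4
  assign e→c2 g→c0 n→c2 p→c2 s→c3 y→c1 — no edge inside a register ⇒ χ ≤ 4
  χ = 4

Answer: 4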